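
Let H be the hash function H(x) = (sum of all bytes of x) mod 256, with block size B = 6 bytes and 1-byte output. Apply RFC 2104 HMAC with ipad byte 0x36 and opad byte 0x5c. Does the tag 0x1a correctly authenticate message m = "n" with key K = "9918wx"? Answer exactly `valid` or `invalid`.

valid

Key "9918wx" = 39 39 31 38 77 78 is exactly B = 6 bytes: K' = 39 39 31 38 77 78.
K' ⊕ ipad = 0f 0f 07 0e 41 4e; K' ⊕ opad = 65 65 6d 64 2b 24.
Inner hash: sum = 15+15+7+14+65+78+110 = 304; mod 256 = 48 → 30.
Outer hash (recomputed tag): sum = 101+101+109+100+43+36+48 = 538; mod 256 = 26 → 1a.
Recomputed tag = 1a; claimed = 1a → match.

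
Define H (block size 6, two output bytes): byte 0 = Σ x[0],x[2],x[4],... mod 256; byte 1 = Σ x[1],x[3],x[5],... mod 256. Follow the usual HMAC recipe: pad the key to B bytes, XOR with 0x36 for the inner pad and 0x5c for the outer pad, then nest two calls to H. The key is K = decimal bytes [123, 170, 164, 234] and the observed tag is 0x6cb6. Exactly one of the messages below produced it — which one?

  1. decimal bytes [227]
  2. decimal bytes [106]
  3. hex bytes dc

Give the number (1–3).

3

Key decimal bytes [123, 170, 164, 234] = 7b aa a4 ea is 4 bytes ≤ B = 6; zero-pad to 6 bytes: K' = 7b aa a4 ea 00 00.
K' ⊕ ipad = 4d 9c 92 dc 36 36; K' ⊕ opad = 27 f6 f8 b6 5c 5c.
m1: inner = H(4d 9c 92 dc 36 36 e3) = f8 ae; tag = H(27 f6 f8 b6 5c 5c f8 ae) = 73b6
m2: inner = H(4d 9c 92 dc 36 36 6a) = 7f ae; tag = H(27 f6 f8 b6 5c 5c 7f ae) = fab6
m3: inner = H(4d 9c 92 dc 36 36 dc) = f1 ae; tag = H(27 f6 f8 b6 5c 5c f1 ae) = 6cb6 ← matches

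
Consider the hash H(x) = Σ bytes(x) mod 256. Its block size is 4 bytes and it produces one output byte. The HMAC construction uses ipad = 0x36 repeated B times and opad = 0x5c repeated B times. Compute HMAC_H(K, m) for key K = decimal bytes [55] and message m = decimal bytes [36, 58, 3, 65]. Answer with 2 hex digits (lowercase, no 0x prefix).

Key decimal bytes [55] = 37 is 1 byte ≤ B = 4; zero-pad to 4 bytes: K' = 37 00 00 00.
K' ⊕ ipad = 01 36 36 36.  K' ⊕ opad = 6b 5c 5c 5c.
Inner input = (K'⊕ipad) ∥ m = 01 36 36 36 ∥ 24 3a 03 41.
Inner hash: sum = 1+54+54+54+36+58+3+65 = 325; mod 256 = 69 → 45.
Outer input = (K'⊕opad) ∥ inner = 6b 5c 5c 5c ∥ 45.
Outer hash (tag): sum = 107+92+92+92+69 = 452; mod 256 = 196 → c4.

c4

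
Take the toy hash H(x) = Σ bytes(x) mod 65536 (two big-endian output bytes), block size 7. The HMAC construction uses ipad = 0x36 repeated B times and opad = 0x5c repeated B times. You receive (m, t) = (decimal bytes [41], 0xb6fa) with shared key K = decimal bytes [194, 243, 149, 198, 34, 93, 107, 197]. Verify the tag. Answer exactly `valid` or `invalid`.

Key decimal bytes [194, 243, 149, 198, 34, 93, 107, 197] = c2 f3 95 c6 22 5d 6b c5 is 8 bytes > B = 7, so hash it first: H(key) = 04 bf, then zero-pad to 7 bytes: K' = 04 bf 00 00 00 00 00.
K' ⊕ ipad = 32 89 36 36 36 36 36; K' ⊕ opad = 58 e3 5c 5c 5c 5c 5c.
Inner hash: sum = 50+137+54+54+54+54+54+41 = 498 → 01 f2.
Outer hash (recomputed tag): sum = 88+227+92+92+92+92+92+1+242 = 1018 → 03 fa.
Recomputed tag = 03fa; claimed = b6fa → mismatch.

invalid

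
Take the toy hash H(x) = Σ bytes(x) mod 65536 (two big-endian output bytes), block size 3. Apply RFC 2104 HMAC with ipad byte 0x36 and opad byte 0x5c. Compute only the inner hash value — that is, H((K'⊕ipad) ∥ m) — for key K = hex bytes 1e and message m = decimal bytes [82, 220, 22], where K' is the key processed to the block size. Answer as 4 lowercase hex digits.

Key hex bytes 1e is 1 byte ≤ B = 3; zero-pad to 3 bytes: K' = 1e 00 00.
K' ⊕ ipad = 28 36 36.
Inner input = 28 36 36 ∥ 52 dc 16.
Inner hash: sum = 40+54+54+82+220+22 = 472 → 01 d8.

01d8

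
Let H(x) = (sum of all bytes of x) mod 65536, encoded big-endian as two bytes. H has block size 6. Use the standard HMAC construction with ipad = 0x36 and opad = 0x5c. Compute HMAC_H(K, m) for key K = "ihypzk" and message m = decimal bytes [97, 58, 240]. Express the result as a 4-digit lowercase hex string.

01a0

Key "ihypzk" = 69 68 79 70 7a 6b is exactly B = 6 bytes: K' = 69 68 79 70 7a 6b.
K' ⊕ ipad = 5f 5e 4f 46 4c 5d.  K' ⊕ opad = 35 34 25 2c 26 37.
Inner input = (K'⊕ipad) ∥ m = 5f 5e 4f 46 4c 5d ∥ 61 3a f0.
Inner hash: sum = 95+94+79+70+76+93+97+58+240 = 902 → 03 86.
Outer input = (K'⊕opad) ∥ inner = 35 34 25 2c 26 37 ∥ 03 86.
Outer hash (tag): sum = 53+52+37+44+38+55+3+134 = 416 → 01 a0.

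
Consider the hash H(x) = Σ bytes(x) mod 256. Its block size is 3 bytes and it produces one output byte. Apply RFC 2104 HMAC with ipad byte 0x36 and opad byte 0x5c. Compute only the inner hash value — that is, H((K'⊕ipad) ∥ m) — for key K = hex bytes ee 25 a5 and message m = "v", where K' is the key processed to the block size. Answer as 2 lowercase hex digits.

f4

Key hex bytes ee 25 a5 is exactly B = 3 bytes: K' = ee 25 a5.
K' ⊕ ipad = d8 13 93.
Inner input = d8 13 93 ∥ 76.
Inner hash: sum = 216+19+147+118 = 500; mod 256 = 244 → f4.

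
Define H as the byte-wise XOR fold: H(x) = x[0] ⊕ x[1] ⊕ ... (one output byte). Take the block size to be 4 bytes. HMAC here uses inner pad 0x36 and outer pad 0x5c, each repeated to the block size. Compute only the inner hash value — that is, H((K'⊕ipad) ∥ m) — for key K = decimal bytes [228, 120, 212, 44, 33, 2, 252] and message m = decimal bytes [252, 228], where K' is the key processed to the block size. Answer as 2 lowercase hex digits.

a3

Key decimal bytes [228, 120, 212, 44, 33, 2, 252] = e4 78 d4 2c 21 02 fc is 7 bytes > B = 4, so hash it first: H(key) = bb, then zero-pad to 4 bytes: K' = bb 00 00 00.
K' ⊕ ipad = 8d 36 36 36.
Inner input = 8d 36 36 36 ∥ fc e4.
Inner hash: XOR 8d⊕36⊕36⊕36⊕fc⊕e4 = a3.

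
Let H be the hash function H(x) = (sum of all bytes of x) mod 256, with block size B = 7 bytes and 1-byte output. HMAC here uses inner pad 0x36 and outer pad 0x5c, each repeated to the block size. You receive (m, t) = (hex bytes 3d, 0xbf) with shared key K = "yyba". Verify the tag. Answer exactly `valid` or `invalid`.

invalid

Key "yyba" = 79 79 62 61 is 4 bytes ≤ B = 7; zero-pad to 7 bytes: K' = 79 79 62 61 00 00 00.
K' ⊕ ipad = 4f 4f 54 57 36 36 36; K' ⊕ opad = 25 25 3e 3d 5c 5c 5c.
Inner hash: sum = 79+79+84+87+54+54+54+61 = 552; mod 256 = 40 → 28.
Outer hash (recomputed tag): sum = 37+37+62+61+92+92+92+40 = 513; mod 256 = 1 → 01.
Recomputed tag = 01; claimed = bf → mismatch.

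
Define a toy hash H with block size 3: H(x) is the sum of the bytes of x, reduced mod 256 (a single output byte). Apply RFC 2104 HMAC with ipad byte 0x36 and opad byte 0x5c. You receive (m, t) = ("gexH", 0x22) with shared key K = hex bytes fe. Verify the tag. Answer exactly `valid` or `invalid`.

invalid

Key hex bytes fe is 1 byte ≤ B = 3; zero-pad to 3 bytes: K' = fe 00 00.
K' ⊕ ipad = c8 36 36; K' ⊕ opad = a2 5c 5c.
Inner hash: sum = 200+54+54+103+101+120+72 = 704; mod 256 = 192 → c0.
Outer hash (recomputed tag): sum = 162+92+92+192 = 538; mod 256 = 26 → 1a.
Recomputed tag = 1a; claimed = 22 → mismatch.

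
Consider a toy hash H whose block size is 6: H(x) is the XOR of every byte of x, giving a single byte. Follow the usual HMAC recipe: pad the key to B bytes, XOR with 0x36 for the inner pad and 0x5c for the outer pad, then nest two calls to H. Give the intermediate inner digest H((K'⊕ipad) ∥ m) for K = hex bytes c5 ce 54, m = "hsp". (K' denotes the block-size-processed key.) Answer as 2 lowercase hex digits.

34

Key hex bytes c5 ce 54 is 3 bytes ≤ B = 6; zero-pad to 6 bytes: K' = c5 ce 54 00 00 00.
K' ⊕ ipad = f3 f8 62 36 36 36.
Inner input = f3 f8 62 36 36 36 ∥ 68 73 70.
Inner hash: XOR f3⊕f8⊕62⊕36⊕36⊕36⊕68⊕73⊕70 = 34.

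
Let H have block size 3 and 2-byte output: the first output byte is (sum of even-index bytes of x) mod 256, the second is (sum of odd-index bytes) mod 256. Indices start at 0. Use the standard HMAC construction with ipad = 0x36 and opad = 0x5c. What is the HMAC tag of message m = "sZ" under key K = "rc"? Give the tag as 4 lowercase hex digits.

Key "rc" = 72 63 is 2 bytes ≤ B = 3; zero-pad to 3 bytes: K' = 72 63 00.
K' ⊕ ipad = 44 55 36.  K' ⊕ opad = 2e 3f 5c.
Inner input = (K'⊕ipad) ∥ m = 44 55 36 ∥ 73 5a.
Inner hash: even-index sum = 212 mod 256 = 212; odd-index sum = 200 mod 256 = 200 → d4 c8.
Outer input = (K'⊕opad) ∥ inner = 2e 3f 5c ∥ d4 c8.
Outer hash (tag): even-index sum = 338 mod 256 = 82; odd-index sum = 275 mod 256 = 19 → 52 13.

5213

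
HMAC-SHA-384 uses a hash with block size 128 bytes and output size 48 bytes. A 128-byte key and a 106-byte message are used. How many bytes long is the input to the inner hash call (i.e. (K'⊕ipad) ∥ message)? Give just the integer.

234

Key is 128 ≤ 128 bytes, zero-padded: |K'| = 128.
Inner input = (K'⊕ipad) ∥ m → 128 + 106 = 234 bytes.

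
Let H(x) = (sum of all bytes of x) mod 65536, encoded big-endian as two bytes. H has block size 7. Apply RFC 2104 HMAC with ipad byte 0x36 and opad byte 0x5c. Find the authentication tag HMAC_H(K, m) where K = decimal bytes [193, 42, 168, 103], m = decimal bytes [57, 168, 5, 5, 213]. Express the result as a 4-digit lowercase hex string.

Key decimal bytes [193, 42, 168, 103] = c1 2a a8 67 is 4 bytes ≤ B = 7; zero-pad to 7 bytes: K' = c1 2a a8 67 00 00 00.
K' ⊕ ipad = f7 1c 9e 51 36 36 36.  K' ⊕ opad = 9d 76 f4 3b 5c 5c 5c.
Inner input = (K'⊕ipad) ∥ m = f7 1c 9e 51 36 36 36 ∥ 39 a8 05 05 d5.
Inner hash: sum = 247+28+158+81+54+54+54+57+168+5+5+213 = 1124 → 04 64.
Outer input = (K'⊕opad) ∥ inner = 9d 76 f4 3b 5c 5c 5c ∥ 04 64.
Outer hash (tag): sum = 157+118+244+59+92+92+92+4+100 = 958 → 03 be.

03be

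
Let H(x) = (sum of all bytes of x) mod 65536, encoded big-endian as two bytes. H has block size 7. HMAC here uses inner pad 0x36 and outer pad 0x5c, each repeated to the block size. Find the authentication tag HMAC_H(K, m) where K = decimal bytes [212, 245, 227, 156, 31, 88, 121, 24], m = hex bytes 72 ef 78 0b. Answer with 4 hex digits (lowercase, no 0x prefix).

Key decimal bytes [212, 245, 227, 156, 31, 88, 121, 24] = d4 f5 e3 9c 1f 58 79 18 is 8 bytes > B = 7, so hash it first: H(key) = 04 50, then zero-pad to 7 bytes: K' = 04 50 00 00 00 00 00.
K' ⊕ ipad = 32 66 36 36 36 36 36.  K' ⊕ opad = 58 0c 5c 5c 5c 5c 5c.
Inner input = (K'⊕ipad) ∥ m = 32 66 36 36 36 36 36 ∥ 72 ef 78 0b.
Inner hash: sum = 50+102+54+54+54+54+54+114+239+120+11 = 906 → 03 8a.
Outer input = (K'⊕opad) ∥ inner = 58 0c 5c 5c 5c 5c 5c ∥ 03 8a.
Outer hash (tag): sum = 88+12+92+92+92+92+92+3+138 = 701 → 02 bd.

02bd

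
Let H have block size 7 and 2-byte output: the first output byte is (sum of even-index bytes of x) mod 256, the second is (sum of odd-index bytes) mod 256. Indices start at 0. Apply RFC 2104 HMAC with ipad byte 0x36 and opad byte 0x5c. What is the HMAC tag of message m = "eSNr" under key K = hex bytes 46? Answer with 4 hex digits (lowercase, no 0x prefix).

Key hex bytes 46 is 1 byte ≤ B = 7; zero-pad to 7 bytes: K' = 46 00 00 00 00 00 00.
K' ⊕ ipad = 70 36 36 36 36 36 36.  K' ⊕ opad = 1a 5c 5c 5c 5c 5c 5c.
Inner input = (K'⊕ipad) ∥ m = 70 36 36 36 36 36 36 ∥ 65 53 4e 72.
Inner hash: even-index sum = 471 mod 256 = 215; odd-index sum = 341 mod 256 = 85 → d7 55.
Outer input = (K'⊕opad) ∥ inner = 1a 5c 5c 5c 5c 5c 5c ∥ d7 55.
Outer hash (tag): even-index sum = 387 mod 256 = 131; odd-index sum = 491 mod 256 = 235 → 83 eb.

83eb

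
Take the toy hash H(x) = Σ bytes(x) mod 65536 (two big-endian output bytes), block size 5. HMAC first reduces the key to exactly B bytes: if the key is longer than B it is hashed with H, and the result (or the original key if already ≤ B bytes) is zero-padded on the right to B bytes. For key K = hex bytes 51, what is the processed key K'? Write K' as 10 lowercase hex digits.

5100000000

Key hex bytes 51 is 1 byte ≤ B = 5; zero-pad to 5 bytes: K' = 51 00 00 00 00.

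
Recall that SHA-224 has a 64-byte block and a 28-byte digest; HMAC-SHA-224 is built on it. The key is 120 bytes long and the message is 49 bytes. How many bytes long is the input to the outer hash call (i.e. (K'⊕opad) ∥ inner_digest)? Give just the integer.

92

Key is 120 > 64 bytes, so it is hashed to 28 bytes then zero-padded to 64: |K'| = 64.
Outer input = (K'⊕opad) ∥ H(inner) → 64 + 28 = 92 bytes.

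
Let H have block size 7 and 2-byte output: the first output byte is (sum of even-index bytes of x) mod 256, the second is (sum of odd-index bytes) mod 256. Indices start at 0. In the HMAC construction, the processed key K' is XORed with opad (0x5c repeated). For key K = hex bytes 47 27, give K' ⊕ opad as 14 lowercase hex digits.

Key hex bytes 47 27 is 2 bytes ≤ B = 7; zero-pad to 7 bytes: K' = 47 27 00 00 00 00 00.
XOR each byte with 0x5c: 47⊕5c=1b, 27⊕5c=7b, 00⊕5c=5c, 00⊕5c=5c, 00⊕5c=5c, 00⊕5c=5c, 00⊕5c=5c.

1b7b5c5c5c5c5c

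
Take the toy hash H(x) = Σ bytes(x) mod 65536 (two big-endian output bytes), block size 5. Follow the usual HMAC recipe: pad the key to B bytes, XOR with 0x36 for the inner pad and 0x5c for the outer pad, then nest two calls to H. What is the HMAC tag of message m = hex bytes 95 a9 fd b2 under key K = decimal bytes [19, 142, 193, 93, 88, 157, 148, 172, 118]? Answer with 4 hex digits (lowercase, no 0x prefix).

01c3

Key decimal bytes [19, 142, 193, 93, 88, 157, 148, 172, 118] = 13 8e c1 5d 58 9d 94 ac 76 is 9 bytes > B = 5, so hash it first: H(key) = 04 6a, then zero-pad to 5 bytes: K' = 04 6a 00 00 00.
K' ⊕ ipad = 32 5c 36 36 36.  K' ⊕ opad = 58 36 5c 5c 5c.
Inner input = (K'⊕ipad) ∥ m = 32 5c 36 36 36 ∥ 95 a9 fd b2.
Inner hash: sum = 50+92+54+54+54+149+169+253+178 = 1053 → 04 1d.
Outer input = (K'⊕opad) ∥ inner = 58 36 5c 5c 5c ∥ 04 1d.
Outer hash (tag): sum = 88+54+92+92+92+4+29 = 451 → 01 c3.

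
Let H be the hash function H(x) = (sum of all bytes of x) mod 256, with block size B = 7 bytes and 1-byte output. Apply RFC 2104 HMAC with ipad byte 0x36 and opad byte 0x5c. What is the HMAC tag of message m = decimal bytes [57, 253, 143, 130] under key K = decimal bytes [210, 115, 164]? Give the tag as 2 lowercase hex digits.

Key decimal bytes [210, 115, 164] = d2 73 a4 is 3 bytes ≤ B = 7; zero-pad to 7 bytes: K' = d2 73 a4 00 00 00 00.
K' ⊕ ipad = e4 45 92 36 36 36 36.  K' ⊕ opad = 8e 2f f8 5c 5c 5c 5c.
Inner input = (K'⊕ipad) ∥ m = e4 45 92 36 36 36 36 ∥ 39 fd 8f 82.
Inner hash: sum = 228+69+146+54+54+54+54+57+253+143+130 = 1242; mod 256 = 218 → da.
Outer input = (K'⊕opad) ∥ inner = 8e 2f f8 5c 5c 5c 5c ∥ da.
Outer hash (tag): sum = 142+47+248+92+92+92+92+218 = 1023; mod 256 = 255 → ff.

ff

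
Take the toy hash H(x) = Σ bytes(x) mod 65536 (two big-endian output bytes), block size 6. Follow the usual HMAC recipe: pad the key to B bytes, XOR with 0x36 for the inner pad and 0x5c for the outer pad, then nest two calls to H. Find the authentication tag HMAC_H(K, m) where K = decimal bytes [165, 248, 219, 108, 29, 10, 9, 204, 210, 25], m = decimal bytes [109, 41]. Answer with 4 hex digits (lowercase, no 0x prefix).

02fe

Key decimal bytes [165, 248, 219, 108, 29, 10, 9, 204, 210, 25] = a5 f8 db 6c 1d 0a 09 cc d2 19 is 10 bytes > B = 6, so hash it first: H(key) = 04 cb, then zero-pad to 6 bytes: K' = 04 cb 00 00 00 00.
K' ⊕ ipad = 32 fd 36 36 36 36.  K' ⊕ opad = 58 97 5c 5c 5c 5c.
Inner input = (K'⊕ipad) ∥ m = 32 fd 36 36 36 36 ∥ 6d 29.
Inner hash: sum = 50+253+54+54+54+54+109+41 = 669 → 02 9d.
Outer input = (K'⊕opad) ∥ inner = 58 97 5c 5c 5c 5c ∥ 02 9d.
Outer hash (tag): sum = 88+151+92+92+92+92+2+157 = 766 → 02 fe.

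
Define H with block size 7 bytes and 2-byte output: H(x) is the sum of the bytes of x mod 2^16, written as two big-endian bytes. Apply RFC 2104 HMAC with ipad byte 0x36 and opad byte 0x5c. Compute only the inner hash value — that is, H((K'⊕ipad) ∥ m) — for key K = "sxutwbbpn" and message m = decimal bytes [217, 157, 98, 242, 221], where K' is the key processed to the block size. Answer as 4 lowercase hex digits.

05c5

Key "sxutwbbpn" = 73 78 75 74 77 62 62 70 6e is 9 bytes > B = 7, so hash it first: H(key) = 03 ed, then zero-pad to 7 bytes: K' = 03 ed 00 00 00 00 00.
K' ⊕ ipad = 35 db 36 36 36 36 36.
Inner input = 35 db 36 36 36 36 36 ∥ d9 9d 62 f2 dd.
Inner hash: sum = 53+219+54+54+54+54+54+217+157+98+242+221 = 1477 → 05 c5.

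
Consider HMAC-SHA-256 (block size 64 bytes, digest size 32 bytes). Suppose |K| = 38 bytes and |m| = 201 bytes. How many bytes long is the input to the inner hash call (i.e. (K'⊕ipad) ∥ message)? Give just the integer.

Key is 38 ≤ 64 bytes, zero-padded: |K'| = 64.
Inner input = (K'⊕ipad) ∥ m → 64 + 201 = 265 bytes.

265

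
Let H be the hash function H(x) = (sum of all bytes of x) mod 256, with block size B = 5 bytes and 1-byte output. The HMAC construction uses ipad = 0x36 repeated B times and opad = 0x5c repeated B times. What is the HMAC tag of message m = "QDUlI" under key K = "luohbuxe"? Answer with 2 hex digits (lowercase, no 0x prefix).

Key "luohbuxe" = 6c 75 6f 68 62 75 78 65 is 8 bytes > B = 5, so hash it first: H(key) = 6c, then zero-pad to 5 bytes: K' = 6c 00 00 00 00.
K' ⊕ ipad = 5a 36 36 36 36.  K' ⊕ opad = 30 5c 5c 5c 5c.
Inner input = (K'⊕ipad) ∥ m = 5a 36 36 36 36 ∥ 51 44 55 6c 49.
Inner hash: sum = 90+54+54+54+54+81+68+85+108+73 = 721; mod 256 = 209 → d1.
Outer input = (K'⊕opad) ∥ inner = 30 5c 5c 5c 5c ∥ d1.
Outer hash (tag): sum = 48+92+92+92+92+209 = 625; mod 256 = 113 → 71.

71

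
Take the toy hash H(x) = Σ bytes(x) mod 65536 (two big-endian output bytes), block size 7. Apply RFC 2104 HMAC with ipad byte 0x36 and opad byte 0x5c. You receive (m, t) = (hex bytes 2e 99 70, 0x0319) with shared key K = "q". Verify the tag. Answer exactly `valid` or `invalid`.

valid

Key "q" = 71 is 1 byte ≤ B = 7; zero-pad to 7 bytes: K' = 71 00 00 00 00 00 00.
K' ⊕ ipad = 47 36 36 36 36 36 36; K' ⊕ opad = 2d 5c 5c 5c 5c 5c 5c.
Inner hash: sum = 71+54+54+54+54+54+54+46+153+112 = 706 → 02 c2.
Outer hash (recomputed tag): sum = 45+92+92+92+92+92+92+2+194 = 793 → 03 19.
Recomputed tag = 0319; claimed = 0319 → match.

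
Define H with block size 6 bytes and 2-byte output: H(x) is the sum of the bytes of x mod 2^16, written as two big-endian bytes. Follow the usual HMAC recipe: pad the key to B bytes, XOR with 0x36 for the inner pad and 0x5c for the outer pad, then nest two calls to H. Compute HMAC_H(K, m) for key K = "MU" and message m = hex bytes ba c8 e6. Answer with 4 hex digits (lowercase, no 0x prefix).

01ac

Key "MU" = 4d 55 is 2 bytes ≤ B = 6; zero-pad to 6 bytes: K' = 4d 55 00 00 00 00.
K' ⊕ ipad = 7b 63 36 36 36 36.  K' ⊕ opad = 11 09 5c 5c 5c 5c.
Inner input = (K'⊕ipad) ∥ m = 7b 63 36 36 36 36 ∥ ba c8 e6.
Inner hash: sum = 123+99+54+54+54+54+186+200+230 = 1054 → 04 1e.
Outer input = (K'⊕opad) ∥ inner = 11 09 5c 5c 5c 5c ∥ 04 1e.
Outer hash (tag): sum = 17+9+92+92+92+92+4+30 = 428 → 01 ac.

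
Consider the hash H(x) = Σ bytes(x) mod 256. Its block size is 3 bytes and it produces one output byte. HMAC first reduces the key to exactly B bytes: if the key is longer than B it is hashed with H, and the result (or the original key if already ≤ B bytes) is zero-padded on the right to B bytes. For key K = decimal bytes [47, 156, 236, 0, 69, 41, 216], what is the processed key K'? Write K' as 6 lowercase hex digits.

|K| = 7 > B = 3, so first hash the key.
H(K): sum = 47+156+236+0+69+41+216 = 765; mod 256 = 253 → fd.
Zero-pad H(K) = fd to 3 bytes: K' = fd 00 00.

fd0000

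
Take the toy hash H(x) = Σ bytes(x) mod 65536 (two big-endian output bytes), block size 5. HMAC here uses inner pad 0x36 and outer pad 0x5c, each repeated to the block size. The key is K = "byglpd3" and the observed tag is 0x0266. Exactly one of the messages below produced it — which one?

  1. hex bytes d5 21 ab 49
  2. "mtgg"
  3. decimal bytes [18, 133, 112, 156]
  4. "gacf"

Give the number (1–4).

2

Key "byglpd3" = 62 79 67 6c 70 64 33 is 7 bytes > B = 5, so hash it first: H(key) = 02 b5, then zero-pad to 5 bytes: K' = 02 b5 00 00 00.
K' ⊕ ipad = 34 83 36 36 36; K' ⊕ opad = 5e e9 5c 5c 5c.
m1: inner = H(34 83 36 36 36 d5 21 ab 49) = 03 43; tag = H(5e e9 5c 5c 5c 03 43) = 02a1
m2: inner = H(34 83 36 36 36 6d 74 67 67) = 03 08; tag = H(5e e9 5c 5c 5c 03 08) = 0266 ← matches
m3: inner = H(34 83 36 36 36 12 85 70 9c) = 02 fc; tag = H(5e e9 5c 5c 5c 02 fc) = 0359
m4: inner = H(34 83 36 36 36 67 61 63 66) = 02 ea; tag = H(5e e9 5c 5c 5c 02 ea) = 0347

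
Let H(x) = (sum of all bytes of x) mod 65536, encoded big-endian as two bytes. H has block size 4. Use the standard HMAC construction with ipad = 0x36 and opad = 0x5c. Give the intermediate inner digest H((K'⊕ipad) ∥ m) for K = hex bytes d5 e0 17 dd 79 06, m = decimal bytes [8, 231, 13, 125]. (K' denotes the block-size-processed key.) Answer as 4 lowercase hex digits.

Key hex bytes d5 e0 17 dd 79 06 is 6 bytes > B = 4, so hash it first: H(key) = 03 28, then zero-pad to 4 bytes: K' = 03 28 00 00.
K' ⊕ ipad = 35 1e 36 36.
Inner input = 35 1e 36 36 ∥ 08 e7 0d 7d.
Inner hash: sum = 53+30+54+54+8+231+13+125 = 568 → 02 38.

0238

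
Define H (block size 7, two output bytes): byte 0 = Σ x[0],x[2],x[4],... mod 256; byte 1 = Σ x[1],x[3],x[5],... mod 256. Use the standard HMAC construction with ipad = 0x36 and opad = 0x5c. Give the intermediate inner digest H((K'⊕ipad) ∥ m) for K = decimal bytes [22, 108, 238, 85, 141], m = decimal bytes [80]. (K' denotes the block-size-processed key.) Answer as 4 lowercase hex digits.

e943

Key decimal bytes [22, 108, 238, 85, 141] = 16 6c ee 55 8d is 5 bytes ≤ B = 7; zero-pad to 7 bytes: K' = 16 6c ee 55 8d 00 00.
K' ⊕ ipad = 20 5a d8 63 bb 36 36.
Inner input = 20 5a d8 63 bb 36 36 ∥ 50.
Inner hash: even-index sum = 489 mod 256 = 233; odd-index sum = 323 mod 256 = 67 → e9 43.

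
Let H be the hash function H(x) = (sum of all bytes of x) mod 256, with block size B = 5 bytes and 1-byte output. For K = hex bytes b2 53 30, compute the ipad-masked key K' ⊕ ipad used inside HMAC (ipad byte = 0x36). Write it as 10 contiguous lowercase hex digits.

8465063636

Key hex bytes b2 53 30 is 3 bytes ≤ B = 5; zero-pad to 5 bytes: K' = b2 53 30 00 00.
XOR each byte with 0x36: b2⊕36=84, 53⊕36=65, 30⊕36=06, 00⊕36=36, 00⊕36=36.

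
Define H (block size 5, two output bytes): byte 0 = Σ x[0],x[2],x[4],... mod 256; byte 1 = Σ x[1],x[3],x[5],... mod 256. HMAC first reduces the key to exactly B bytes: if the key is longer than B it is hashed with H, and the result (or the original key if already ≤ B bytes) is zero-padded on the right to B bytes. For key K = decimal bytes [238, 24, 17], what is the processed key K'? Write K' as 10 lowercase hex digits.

Key decimal bytes [238, 24, 17] = ee 18 11 is 3 bytes ≤ B = 5; zero-pad to 5 bytes: K' = ee 18 11 00 00.

ee18110000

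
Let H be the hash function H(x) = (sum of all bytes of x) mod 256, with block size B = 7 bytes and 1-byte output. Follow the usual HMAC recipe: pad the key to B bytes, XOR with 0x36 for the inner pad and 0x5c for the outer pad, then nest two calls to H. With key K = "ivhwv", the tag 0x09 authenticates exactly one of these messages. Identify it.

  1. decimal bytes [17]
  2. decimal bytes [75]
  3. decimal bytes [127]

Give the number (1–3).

Key "ivhwv" = 69 76 68 77 76 is 5 bytes ≤ B = 7; zero-pad to 7 bytes: K' = 69 76 68 77 76 00 00.
K' ⊕ ipad = 5f 40 5e 41 40 36 36; K' ⊕ opad = 35 2a 34 2b 2a 5c 5c.
m1: inner = H(5f 40 5e 41 40 36 36 11) = fb; tag = H(35 2a 34 2b 2a 5c 5c fb) = 9b
m2: inner = H(5f 40 5e 41 40 36 36 4b) = 35; tag = H(35 2a 34 2b 2a 5c 5c 35) = d5
m3: inner = H(5f 40 5e 41 40 36 36 7f) = 69; tag = H(35 2a 34 2b 2a 5c 5c 69) = 09 ← matches

3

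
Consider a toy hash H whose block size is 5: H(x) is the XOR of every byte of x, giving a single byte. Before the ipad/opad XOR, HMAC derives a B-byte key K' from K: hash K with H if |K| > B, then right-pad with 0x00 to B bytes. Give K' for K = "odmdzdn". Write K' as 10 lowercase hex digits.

|K| = 7 > B = 5, so first hash the key.
H(K): XOR 6f⊕64⊕6d⊕64⊕7a⊕64⊕6e = 72.
Zero-pad H(K) = 72 to 5 bytes: K' = 72 00 00 00 00.

7200000000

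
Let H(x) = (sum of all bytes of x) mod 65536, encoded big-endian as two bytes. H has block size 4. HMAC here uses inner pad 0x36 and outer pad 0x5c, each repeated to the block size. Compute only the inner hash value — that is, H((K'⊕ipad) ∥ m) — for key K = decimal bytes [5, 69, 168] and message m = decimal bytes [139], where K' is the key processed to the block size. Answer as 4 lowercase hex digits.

0205

Key decimal bytes [5, 69, 168] = 05 45 a8 is 3 bytes ≤ B = 4; zero-pad to 4 bytes: K' = 05 45 a8 00.
K' ⊕ ipad = 33 73 9e 36.
Inner input = 33 73 9e 36 ∥ 8b.
Inner hash: sum = 51+115+158+54+139 = 517 → 02 05.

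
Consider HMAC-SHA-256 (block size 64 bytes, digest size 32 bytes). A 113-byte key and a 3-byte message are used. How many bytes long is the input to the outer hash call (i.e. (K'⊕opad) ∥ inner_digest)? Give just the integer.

Key is 113 > 64 bytes, so it is hashed to 32 bytes then zero-padded to 64: |K'| = 64.
Outer input = (K'⊕opad) ∥ H(inner) → 64 + 32 = 96 bytes.

96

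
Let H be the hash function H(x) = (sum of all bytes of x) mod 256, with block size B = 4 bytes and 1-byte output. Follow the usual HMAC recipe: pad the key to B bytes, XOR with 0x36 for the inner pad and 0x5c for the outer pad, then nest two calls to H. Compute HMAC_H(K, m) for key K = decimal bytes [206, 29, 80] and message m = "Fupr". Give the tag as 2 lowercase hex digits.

Key decimal bytes [206, 29, 80] = ce 1d 50 is 3 bytes ≤ B = 4; zero-pad to 4 bytes: K' = ce 1d 50 00.
K' ⊕ ipad = f8 2b 66 36.  K' ⊕ opad = 92 41 0c 5c.
Inner input = (K'⊕ipad) ∥ m = f8 2b 66 36 ∥ 46 75 70 72.
Inner hash: sum = 248+43+102+54+70+117+112+114 = 860; mod 256 = 92 → 5c.
Outer input = (K'⊕opad) ∥ inner = 92 41 0c 5c ∥ 5c.
Outer hash (tag): sum = 146+65+12+92+92 = 407; mod 256 = 151 → 97.

97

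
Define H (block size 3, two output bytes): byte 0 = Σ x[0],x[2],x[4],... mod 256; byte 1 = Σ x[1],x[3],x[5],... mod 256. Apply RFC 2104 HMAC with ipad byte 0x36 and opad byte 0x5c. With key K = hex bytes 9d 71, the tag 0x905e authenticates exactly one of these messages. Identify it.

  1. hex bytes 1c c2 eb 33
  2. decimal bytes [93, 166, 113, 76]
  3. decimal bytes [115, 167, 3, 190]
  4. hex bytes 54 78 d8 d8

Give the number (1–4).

4

Key hex bytes 9d 71 is 2 bytes ≤ B = 3; zero-pad to 3 bytes: K' = 9d 71 00.
K' ⊕ ipad = ab 47 36; K' ⊕ opad = c1 2d 5c.
m1: inner = H(ab 47 36 1c c2 eb 33) = d6 4e; tag = H(c1 2d 5c d6 4e) = 6b03
m2: inner = H(ab 47 36 5d a6 71 4c) = d3 15; tag = H(c1 2d 5c d3 15) = 3200
m3: inner = H(ab 47 36 73 a7 03 be) = 46 bd; tag = H(c1 2d 5c 46 bd) = da73
m4: inner = H(ab 47 36 54 78 d8 d8) = 31 73; tag = H(c1 2d 5c 31 73) = 905e ← matches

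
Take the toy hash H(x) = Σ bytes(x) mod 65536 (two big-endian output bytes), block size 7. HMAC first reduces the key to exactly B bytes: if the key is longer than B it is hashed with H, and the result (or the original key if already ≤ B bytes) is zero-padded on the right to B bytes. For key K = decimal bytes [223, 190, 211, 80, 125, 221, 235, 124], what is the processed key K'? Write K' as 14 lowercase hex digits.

|K| = 8 > B = 7, so first hash the key.
H(K): sum = 223+190+211+80+125+221+235+124 = 1409 → 05 81.
Zero-pad H(K) = 05 81 to 7 bytes: K' = 05 81 00 00 00 00 00.

05810000000000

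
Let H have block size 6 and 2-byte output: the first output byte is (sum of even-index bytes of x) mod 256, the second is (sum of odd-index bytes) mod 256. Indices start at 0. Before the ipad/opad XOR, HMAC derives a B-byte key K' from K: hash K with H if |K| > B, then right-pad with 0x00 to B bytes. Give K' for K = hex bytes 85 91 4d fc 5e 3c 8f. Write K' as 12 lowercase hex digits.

|K| = 7 > B = 6, so first hash the key.
H(K): even-index sum = 447 mod 256 = 191; odd-index sum = 457 mod 256 = 201 → bf c9.
Zero-pad H(K) = bf c9 to 6 bytes: K' = bf c9 00 00 00 00.

bfc900000000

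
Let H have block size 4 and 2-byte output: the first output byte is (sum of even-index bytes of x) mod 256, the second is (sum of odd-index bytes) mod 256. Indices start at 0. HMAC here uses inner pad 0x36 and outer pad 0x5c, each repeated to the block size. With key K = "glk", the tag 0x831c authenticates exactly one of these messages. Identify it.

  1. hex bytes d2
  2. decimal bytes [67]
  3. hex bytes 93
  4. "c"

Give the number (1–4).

Key "glk" = 67 6c 6b is 3 bytes ≤ B = 4; zero-pad to 4 bytes: K' = 67 6c 6b 00.
K' ⊕ ipad = 51 5a 5d 36; K' ⊕ opad = 3b 30 37 5c.
m1: inner = H(51 5a 5d 36 d2) = 80 90; tag = H(3b 30 37 5c 80 90) = f21c
m2: inner = H(51 5a 5d 36 43) = f1 90; tag = H(3b 30 37 5c f1 90) = 631c
m3: inner = H(51 5a 5d 36 93) = 41 90; tag = H(3b 30 37 5c 41 90) = b31c
m4: inner = H(51 5a 5d 36 63) = 11 90; tag = H(3b 30 37 5c 11 90) = 831c ← matches

4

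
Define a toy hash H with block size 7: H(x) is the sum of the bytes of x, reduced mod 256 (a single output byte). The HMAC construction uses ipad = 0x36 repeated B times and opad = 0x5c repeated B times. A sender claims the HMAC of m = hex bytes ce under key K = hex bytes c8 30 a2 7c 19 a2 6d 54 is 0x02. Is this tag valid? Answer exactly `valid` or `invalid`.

invalid

Key hex bytes c8 30 a2 7c 19 a2 6d 54 is 8 bytes > B = 7, so hash it first: H(key) = 92, then zero-pad to 7 bytes: K' = 92 00 00 00 00 00 00.
K' ⊕ ipad = a4 36 36 36 36 36 36; K' ⊕ opad = ce 5c 5c 5c 5c 5c 5c.
Inner hash: sum = 164+54+54+54+54+54+54+206 = 694; mod 256 = 182 → b6.
Outer hash (recomputed tag): sum = 206+92+92+92+92+92+92+182 = 940; mod 256 = 172 → ac.
Recomputed tag = ac; claimed = 02 → mismatch.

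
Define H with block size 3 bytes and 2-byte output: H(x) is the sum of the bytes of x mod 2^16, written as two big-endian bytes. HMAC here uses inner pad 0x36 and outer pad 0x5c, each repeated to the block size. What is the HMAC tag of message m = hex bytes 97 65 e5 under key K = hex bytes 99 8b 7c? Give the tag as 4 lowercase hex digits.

Key hex bytes 99 8b 7c is exactly B = 3 bytes: K' = 99 8b 7c.
K' ⊕ ipad = af bd 4a.  K' ⊕ opad = c5 d7 20.
Inner input = (K'⊕ipad) ∥ m = af bd 4a ∥ 97 65 e5.
Inner hash: sum = 175+189+74+151+101+229 = 919 → 03 97.
Outer input = (K'⊕opad) ∥ inner = c5 d7 20 ∥ 03 97.
Outer hash (tag): sum = 197+215+32+3+151 = 598 → 02 56.

0256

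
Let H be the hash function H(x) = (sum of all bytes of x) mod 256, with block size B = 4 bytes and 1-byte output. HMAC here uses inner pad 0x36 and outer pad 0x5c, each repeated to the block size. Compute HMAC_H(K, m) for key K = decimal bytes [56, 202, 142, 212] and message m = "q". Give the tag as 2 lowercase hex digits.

Key decimal bytes [56, 202, 142, 212] = 38 ca 8e d4 is exactly B = 4 bytes: K' = 38 ca 8e d4.
K' ⊕ ipad = 0e fc b8 e2.  K' ⊕ opad = 64 96 d2 88.
Inner input = (K'⊕ipad) ∥ m = 0e fc b8 e2 ∥ 71.
Inner hash: sum = 14+252+184+226+113 = 789; mod 256 = 21 → 15.
Outer input = (K'⊕opad) ∥ inner = 64 96 d2 88 ∥ 15.
Outer hash (tag): sum = 100+150+210+136+21 = 617; mod 256 = 105 → 69.

69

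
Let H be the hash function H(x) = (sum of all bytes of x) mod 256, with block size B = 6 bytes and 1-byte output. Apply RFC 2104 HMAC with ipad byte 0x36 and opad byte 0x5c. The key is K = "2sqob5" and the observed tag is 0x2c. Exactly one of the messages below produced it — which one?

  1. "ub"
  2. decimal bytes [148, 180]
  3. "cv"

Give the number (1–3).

Key "2sqob5" = 32 73 71 6f 62 35 is exactly B = 6 bytes: K' = 32 73 71 6f 62 35.
K' ⊕ ipad = 04 45 47 59 54 03; K' ⊕ opad = 6e 2f 2d 33 3e 69.
m1: inner = H(04 45 47 59 54 03 75 62) = 17; tag = H(6e 2f 2d 33 3e 69 17) = bb
m2: inner = H(04 45 47 59 54 03 94 b4) = 88; tag = H(6e 2f 2d 33 3e 69 88) = 2c ← matches
m3: inner = H(04 45 47 59 54 03 63 76) = 19; tag = H(6e 2f 2d 33 3e 69 19) = bd

2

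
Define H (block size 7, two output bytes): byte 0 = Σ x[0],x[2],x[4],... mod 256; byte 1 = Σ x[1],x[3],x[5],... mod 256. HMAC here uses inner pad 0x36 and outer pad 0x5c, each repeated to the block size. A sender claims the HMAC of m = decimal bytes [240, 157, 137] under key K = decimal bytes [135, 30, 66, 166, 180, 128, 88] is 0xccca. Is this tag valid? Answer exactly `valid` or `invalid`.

valid

Key decimal bytes [135, 30, 66, 166, 180, 128, 88] = 87 1e 42 a6 b4 80 58 is exactly B = 7 bytes: K' = 87 1e 42 a6 b4 80 58.
K' ⊕ ipad = b1 28 74 90 82 b6 6e; K' ⊕ opad = db 42 1e fa e8 dc 04.
Inner hash: even-index sum = 690 mod 256 = 178; odd-index sum = 743 mod 256 = 231 → b2 e7.
Outer hash (recomputed tag): even-index sum = 716 mod 256 = 204; odd-index sum = 714 mod 256 = 202 → cc ca.
Recomputed tag = ccca; claimed = ccca → match.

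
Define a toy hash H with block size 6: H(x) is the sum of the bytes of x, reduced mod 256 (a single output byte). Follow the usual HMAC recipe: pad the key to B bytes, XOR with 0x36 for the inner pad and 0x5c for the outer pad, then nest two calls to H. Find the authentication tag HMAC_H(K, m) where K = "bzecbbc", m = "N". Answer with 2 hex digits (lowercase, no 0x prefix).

Key "bzecbbc" = 62 7a 65 63 62 62 63 is 7 bytes > B = 6, so hash it first: H(key) = cb, then zero-pad to 6 bytes: K' = cb 00 00 00 00 00.
K' ⊕ ipad = fd 36 36 36 36 36.  K' ⊕ opad = 97 5c 5c 5c 5c 5c.
Inner input = (K'⊕ipad) ∥ m = fd 36 36 36 36 36 ∥ 4e.
Inner hash: sum = 253+54+54+54+54+54+78 = 601; mod 256 = 89 → 59.
Outer input = (K'⊕opad) ∥ inner = 97 5c 5c 5c 5c 5c ∥ 59.
Outer hash (tag): sum = 151+92+92+92+92+92+89 = 700; mod 256 = 188 → bc.

bc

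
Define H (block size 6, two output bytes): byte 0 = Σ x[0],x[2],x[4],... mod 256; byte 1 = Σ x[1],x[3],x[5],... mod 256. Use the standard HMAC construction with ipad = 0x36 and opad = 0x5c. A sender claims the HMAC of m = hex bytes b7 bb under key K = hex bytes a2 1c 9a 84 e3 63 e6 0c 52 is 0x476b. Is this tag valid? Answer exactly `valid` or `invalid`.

valid

Key hex bytes a2 1c 9a 84 e3 63 e6 0c 52 is 9 bytes > B = 6, so hash it first: H(key) = 57 0f, then zero-pad to 6 bytes: K' = 57 0f 00 00 00 00.
K' ⊕ ipad = 61 39 36 36 36 36; K' ⊕ opad = 0b 53 5c 5c 5c 5c.
Inner hash: even-index sum = 388 mod 256 = 132; odd-index sum = 352 mod 256 = 96 → 84 60.
Outer hash (recomputed tag): even-index sum = 327 mod 256 = 71; odd-index sum = 363 mod 256 = 107 → 47 6b.
Recomputed tag = 476b; claimed = 476b → match.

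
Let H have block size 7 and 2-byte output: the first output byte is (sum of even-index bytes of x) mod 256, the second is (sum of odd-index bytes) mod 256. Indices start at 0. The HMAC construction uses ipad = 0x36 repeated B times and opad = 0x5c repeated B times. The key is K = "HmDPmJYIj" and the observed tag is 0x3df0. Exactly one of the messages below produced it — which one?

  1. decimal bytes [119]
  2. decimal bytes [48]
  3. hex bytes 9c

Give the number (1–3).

Key "HmDPmJYIj" = 48 6d 44 50 6d 4a 59 49 6a is 9 bytes > B = 7, so hash it first: H(key) = bc 50, then zero-pad to 7 bytes: K' = bc 50 00 00 00 00 00.
K' ⊕ ipad = 8a 66 36 36 36 36 36; K' ⊕ opad = e0 0c 5c 5c 5c 5c 5c.
m1: inner = H(8a 66 36 36 36 36 36 77) = 2c 49; tag = H(e0 0c 5c 5c 5c 5c 5c 2c 49) = 3df0 ← matches
m2: inner = H(8a 66 36 36 36 36 36 30) = 2c 02; tag = H(e0 0c 5c 5c 5c 5c 5c 2c 02) = f6f0
m3: inner = H(8a 66 36 36 36 36 36 9c) = 2c 6e; tag = H(e0 0c 5c 5c 5c 5c 5c 2c 6e) = 62f0

1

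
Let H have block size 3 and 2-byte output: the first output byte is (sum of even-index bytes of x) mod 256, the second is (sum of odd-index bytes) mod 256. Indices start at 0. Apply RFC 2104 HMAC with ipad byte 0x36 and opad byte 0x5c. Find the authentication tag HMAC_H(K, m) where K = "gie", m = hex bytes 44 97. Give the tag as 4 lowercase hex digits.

1770

Key "gie" = 67 69 65 is exactly B = 3 bytes: K' = 67 69 65.
K' ⊕ ipad = 51 5f 53.  K' ⊕ opad = 3b 35 39.
Inner input = (K'⊕ipad) ∥ m = 51 5f 53 ∥ 44 97.
Inner hash: even-index sum = 315 mod 256 = 59; odd-index sum = 163 mod 256 = 163 → 3b a3.
Outer input = (K'⊕opad) ∥ inner = 3b 35 39 ∥ 3b a3.
Outer hash (tag): even-index sum = 279 mod 256 = 23; odd-index sum = 112 mod 256 = 112 → 17 70.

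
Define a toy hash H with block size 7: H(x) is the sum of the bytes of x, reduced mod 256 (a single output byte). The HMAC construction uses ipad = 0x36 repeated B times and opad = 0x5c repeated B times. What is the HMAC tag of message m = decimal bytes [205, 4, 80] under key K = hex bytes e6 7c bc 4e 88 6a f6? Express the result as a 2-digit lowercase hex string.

Key hex bytes e6 7c bc 4e 88 6a f6 is exactly B = 7 bytes: K' = e6 7c bc 4e 88 6a f6.
K' ⊕ ipad = d0 4a 8a 78 be 5c c0.  K' ⊕ opad = ba 20 e0 12 d4 36 aa.
Inner input = (K'⊕ipad) ∥ m = d0 4a 8a 78 be 5c c0 ∥ cd 04 50.
Inner hash: sum = 208+74+138+120+190+92+192+205+4+80 = 1303; mod 256 = 23 → 17.
Outer input = (K'⊕opad) ∥ inner = ba 20 e0 12 d4 36 aa ∥ 17.
Outer hash (tag): sum = 186+32+224+18+212+54+170+23 = 919; mod 256 = 151 → 97.

97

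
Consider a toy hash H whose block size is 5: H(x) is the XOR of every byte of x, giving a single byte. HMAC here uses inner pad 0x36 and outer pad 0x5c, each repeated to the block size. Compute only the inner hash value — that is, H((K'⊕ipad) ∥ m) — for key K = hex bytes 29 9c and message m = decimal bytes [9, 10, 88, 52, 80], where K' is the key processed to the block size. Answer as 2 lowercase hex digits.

bc

Key hex bytes 29 9c is 2 bytes ≤ B = 5; zero-pad to 5 bytes: K' = 29 9c 00 00 00.
K' ⊕ ipad = 1f aa 36 36 36.
Inner input = 1f aa 36 36 36 ∥ 09 0a 58 34 50.
Inner hash: XOR 1f⊕aa⊕36⊕36⊕36⊕09⊕0a⊕58⊕34⊕50 = bc.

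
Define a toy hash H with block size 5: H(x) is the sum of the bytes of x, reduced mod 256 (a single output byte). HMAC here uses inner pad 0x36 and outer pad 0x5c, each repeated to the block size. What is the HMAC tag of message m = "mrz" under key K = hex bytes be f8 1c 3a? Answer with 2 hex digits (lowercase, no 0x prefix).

Key hex bytes be f8 1c 3a is 4 bytes ≤ B = 5; zero-pad to 5 bytes: K' = be f8 1c 3a 00.
K' ⊕ ipad = 88 ce 2a 0c 36.  K' ⊕ opad = e2 a4 40 66 5c.
Inner input = (K'⊕ipad) ∥ m = 88 ce 2a 0c 36 ∥ 6d 72 7a.
Inner hash: sum = 136+206+42+12+54+109+114+122 = 795; mod 256 = 27 → 1b.
Outer input = (K'⊕opad) ∥ inner = e2 a4 40 66 5c ∥ 1b.
Outer hash (tag): sum = 226+164+64+102+92+27 = 675; mod 256 = 163 → a3.

a3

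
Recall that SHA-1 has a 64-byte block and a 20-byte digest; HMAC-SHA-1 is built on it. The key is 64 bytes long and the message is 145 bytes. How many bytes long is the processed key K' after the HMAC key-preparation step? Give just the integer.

64

Key is 64 ≤ 64 bytes, zero-padded: |K'| = 64.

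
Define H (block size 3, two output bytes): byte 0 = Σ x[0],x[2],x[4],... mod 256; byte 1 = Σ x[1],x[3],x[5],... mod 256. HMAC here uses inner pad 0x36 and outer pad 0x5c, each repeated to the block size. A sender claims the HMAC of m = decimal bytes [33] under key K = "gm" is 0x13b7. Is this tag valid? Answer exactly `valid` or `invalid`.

invalid

Key "gm" = 67 6d is 2 bytes ≤ B = 3; zero-pad to 3 bytes: K' = 67 6d 00.
K' ⊕ ipad = 51 5b 36; K' ⊕ opad = 3b 31 5c.
Inner hash: even-index sum = 135 mod 256 = 135; odd-index sum = 124 mod 256 = 124 → 87 7c.
Outer hash (recomputed tag): even-index sum = 275 mod 256 = 19; odd-index sum = 184 mod 256 = 184 → 13 b8.
Recomputed tag = 13b8; claimed = 13b7 → mismatch.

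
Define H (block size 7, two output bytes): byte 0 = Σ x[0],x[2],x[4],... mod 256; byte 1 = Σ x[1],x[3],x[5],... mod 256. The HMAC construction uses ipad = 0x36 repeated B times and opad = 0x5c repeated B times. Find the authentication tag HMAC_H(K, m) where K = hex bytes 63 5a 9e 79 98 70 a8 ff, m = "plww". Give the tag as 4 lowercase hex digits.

f8d2

Key hex bytes 63 5a 9e 79 98 70 a8 ff is 8 bytes > B = 7, so hash it first: H(key) = 41 42, then zero-pad to 7 bytes: K' = 41 42 00 00 00 00 00.
K' ⊕ ipad = 77 74 36 36 36 36 36.  K' ⊕ opad = 1d 1e 5c 5c 5c 5c 5c.
Inner input = (K'⊕ipad) ∥ m = 77 74 36 36 36 36 36 ∥ 70 6c 77 77.
Inner hash: even-index sum = 508 mod 256 = 252; odd-index sum = 455 mod 256 = 199 → fc c7.
Outer input = (K'⊕opad) ∥ inner = 1d 1e 5c 5c 5c 5c 5c ∥ fc c7.
Outer hash (tag): even-index sum = 504 mod 256 = 248; odd-index sum = 466 mod 256 = 210 → f8 d2.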